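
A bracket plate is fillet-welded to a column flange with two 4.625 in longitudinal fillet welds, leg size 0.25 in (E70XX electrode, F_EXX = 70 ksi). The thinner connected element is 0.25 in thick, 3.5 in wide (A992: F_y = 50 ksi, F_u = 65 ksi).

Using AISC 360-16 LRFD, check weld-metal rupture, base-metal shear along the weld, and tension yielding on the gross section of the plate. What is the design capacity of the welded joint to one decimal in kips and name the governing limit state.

39.4 kips (gross-section yield governs)

Weld metal: throat = 0.707×0.25 = 0.17675 in, L = 2×4.625 = 9.25 in. φR_n = 0.75 × 0.6 × 70 × 0.17675 × 9.25 = 51.5 kips.
Base metal shear (0.25 in plate): yield φR_n = 1.0×0.6×50×0.25×9.25 = 69.4 kips; rupture φR_n = 0.75×0.6×65×0.25×9.25 = 67.6 kips; take 67.6 kips (rupture).
Tension yield (gross): A_g = 3.5×0.25 = 0.875 in². φR_n = 0.90 × 50 × 0.875 = 39.4 kips.
Governing: min(51.5, 67.6, 39.4) = 39.4 kips → gross-section yield.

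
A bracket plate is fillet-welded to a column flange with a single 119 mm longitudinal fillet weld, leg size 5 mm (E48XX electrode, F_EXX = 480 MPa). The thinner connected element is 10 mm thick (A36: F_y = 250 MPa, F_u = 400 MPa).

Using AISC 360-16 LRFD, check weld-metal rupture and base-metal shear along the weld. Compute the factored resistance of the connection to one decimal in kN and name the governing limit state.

90.9 kN (weld metal governs)

Weld metal: throat = 0.707×5 = 3.535 mm, L = 119 mm. φR_n = 0.75 × 0.6 × 480 × 3.535 × 119 = 90.9 kN.
Base metal shear (10 mm plate): yield φR_n = 1.0×0.6×250×10×119 = 178.5 kN; rupture φR_n = 0.75×0.6×400×10×119 = 214.2 kN; take 178.5 kN (yield).
Governing: min(90.9, 178.5) = 90.9 kN → weld metal.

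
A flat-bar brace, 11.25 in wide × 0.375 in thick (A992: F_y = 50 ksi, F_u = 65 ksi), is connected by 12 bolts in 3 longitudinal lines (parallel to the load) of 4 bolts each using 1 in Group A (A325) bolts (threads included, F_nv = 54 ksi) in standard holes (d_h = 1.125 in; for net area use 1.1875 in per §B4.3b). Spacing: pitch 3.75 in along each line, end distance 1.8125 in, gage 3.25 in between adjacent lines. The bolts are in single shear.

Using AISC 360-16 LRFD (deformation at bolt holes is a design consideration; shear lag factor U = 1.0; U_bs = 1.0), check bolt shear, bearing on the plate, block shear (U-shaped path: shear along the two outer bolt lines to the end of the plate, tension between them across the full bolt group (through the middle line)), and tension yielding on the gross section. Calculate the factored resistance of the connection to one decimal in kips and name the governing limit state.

189.8 kips (gross-section yield governs)

Bolt shear: A_b = π(1)²/4 = 0.7854 in². φR_n = 0.75 × 54 × 0.7854 × 12 × 1 = 381.7 kips.
Bearing (0.375 in plate, F_u = 65 ksi): end bolts L_c = 1.8125 − 1.125/2 = 1.25, R_n = min(1.2×1.25×0.375×65, 2.4×1×0.375×65) = 36.563 kips/bolt; interior L_c = 3.75 − 1.125 = 2.625, R_n = 58.5 kips/bolt. φR_n = 0.75 × (3×36.563 + 9×58.5) = 477.1 kips.
Block shear: shear path 2×[1.8125+3×3.75] = 2×13.0625 in, A_gv = 9.7969, A_nv = 2×(13.0625 − 3.5×1.1875)×0.375 = 6.6797 in²; tension across gage: (6.5 − 2×1.1875)×0.375 = 1.5469 in². R_n = min(0.6×65×6.6797, 0.6×50×9.7969) + 1.0×65×1.5469 = min(260.51, 293.91) + 100.55 = 361.06 kips. φR_n = 0.75 × 361.06 = 270.8 kips.
Tension yield (gross): A_g = 11.25×0.375 = 4.2188 in². φR_n = 0.90 × 50 × 4.2188 = 189.8 kips.
Governing: min(381.7, 477.1, 270.8, 189.8) = 189.8 kips → gross-section yield.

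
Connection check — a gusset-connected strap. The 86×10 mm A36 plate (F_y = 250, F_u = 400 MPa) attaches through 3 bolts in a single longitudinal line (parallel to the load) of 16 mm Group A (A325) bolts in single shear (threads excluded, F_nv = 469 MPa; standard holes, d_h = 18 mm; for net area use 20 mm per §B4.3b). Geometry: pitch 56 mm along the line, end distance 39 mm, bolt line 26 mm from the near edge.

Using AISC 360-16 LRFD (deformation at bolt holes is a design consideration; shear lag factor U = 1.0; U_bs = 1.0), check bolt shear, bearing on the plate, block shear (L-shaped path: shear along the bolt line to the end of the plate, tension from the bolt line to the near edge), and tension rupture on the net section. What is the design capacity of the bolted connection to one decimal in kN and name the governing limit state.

198.0 kN (net-section rupture governs)

Bolt shear: A_b = π(16)²/4 = 201.06 mm². φR_n = 0.75 × 469 × 201.06 × 3 × 1 = 212.2 kN.
Bearing (10 mm plate, F_u = 400 MPa): end bolts L_c = 39 − 18/2 = 30, R_n = min(1.2×30×10×400, 2.4×16×10×400) = 144 kN/bolt; interior L_c = 56 − 18 = 38, R_n = 153.6 kN/bolt. φR_n = 0.75 × (1×144 + 2×153.6) = 338.4 kN.
Block shear: shear path 1×[39+2×56] = 1×151 mm, A_gv = 1510, A_nv = 1×(151 − 2.5×20)×10 = 1010 mm²; tension to near edge: (26 − 0.5×20)×10 = 160 mm². R_n = min(0.6×400×1010, 0.6×250×1510) + 1.0×400×160 = min(242.4, 226.5) + 64 = 290.5 kN. φR_n = 0.75 × 290.5 = 217.9 kN.
Tension rupture (net): A_n = (86 − 1×20)×10 = 660 mm² (U = 1.0, A_e = A_n). φR_n = 0.75 × 400 × 660 = 198.0 kN.
Governing: min(212.2, 338.4, 217.9, 198.0) = 198.0 kN → net-section rupture.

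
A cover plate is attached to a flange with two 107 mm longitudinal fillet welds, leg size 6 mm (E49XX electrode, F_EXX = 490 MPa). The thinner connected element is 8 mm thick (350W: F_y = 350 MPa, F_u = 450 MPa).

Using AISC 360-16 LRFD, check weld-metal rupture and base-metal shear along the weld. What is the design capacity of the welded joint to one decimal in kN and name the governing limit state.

Weld metal: throat = 0.707×6 = 4.242 mm, L = 2×107 = 214 mm. φR_n = 0.75 × 0.6 × 490 × 4.242 × 214 = 200.2 kN.
Base metal shear (8 mm plate): yield φR_n = 1.0×0.6×350×8×214 = 359.5 kN; rupture φR_n = 0.75×0.6×450×8×214 = 346.7 kN; take 346.7 kN (rupture).
Governing: min(200.2, 346.7) = 200.2 kN → weld metal.

200.2 kN (weld metal governs)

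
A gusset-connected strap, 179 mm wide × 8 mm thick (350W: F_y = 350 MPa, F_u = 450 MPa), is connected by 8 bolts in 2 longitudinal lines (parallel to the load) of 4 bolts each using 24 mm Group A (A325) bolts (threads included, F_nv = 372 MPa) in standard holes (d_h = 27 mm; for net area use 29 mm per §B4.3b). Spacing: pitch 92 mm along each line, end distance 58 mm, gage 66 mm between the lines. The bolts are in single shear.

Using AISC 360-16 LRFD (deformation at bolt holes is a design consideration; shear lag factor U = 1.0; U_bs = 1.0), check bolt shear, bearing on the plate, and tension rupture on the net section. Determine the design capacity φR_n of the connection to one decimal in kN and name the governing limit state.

Bolt shear: A_b = π(24)²/4 = 452.39 mm². φR_n = 0.75 × 372 × 452.39 × 8 × 1 = 1009.7 kN.
Bearing (8 mm plate, F_u = 450 MPa): end bolts L_c = 58 − 27/2 = 44.5, R_n = min(1.2×44.5×8×450, 2.4×24×8×450) = 192.24 kN/bolt; interior L_c = 92 − 27 = 65, R_n = 207.36 kN/bolt. φR_n = 0.75 × (2×192.24 + 6×207.36) = 1221.5 kN.
Tension rupture (net): A_n = (179 − 2×29)×8 = 968 mm² (U = 1.0, A_e = A_n). φR_n = 0.75 × 450 × 968 = 326.7 kN.
Governing: min(1009.7, 1221.5, 326.7) = 326.7 kN → net-section rupture.

326.7 kN (net-section rupture governs)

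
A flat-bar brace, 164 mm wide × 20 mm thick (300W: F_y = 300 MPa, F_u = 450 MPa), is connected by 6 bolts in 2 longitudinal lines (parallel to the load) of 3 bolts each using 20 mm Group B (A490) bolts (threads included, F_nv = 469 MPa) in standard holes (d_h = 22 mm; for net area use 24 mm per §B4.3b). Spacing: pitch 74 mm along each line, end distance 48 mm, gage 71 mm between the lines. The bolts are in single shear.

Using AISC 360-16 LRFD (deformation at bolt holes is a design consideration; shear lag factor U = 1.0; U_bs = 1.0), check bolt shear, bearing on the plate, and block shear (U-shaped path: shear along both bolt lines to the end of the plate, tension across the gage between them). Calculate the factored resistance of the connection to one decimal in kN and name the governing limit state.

Bolt shear: A_b = π(20)²/4 = 314.16 mm². φR_n = 0.75 × 469 × 314.16 × 6 × 1 = 663.0 kN.
Bearing (20 mm plate, F_u = 450 MPa): end bolts L_c = 48 − 22/2 = 37, R_n = min(1.2×37×20×450, 2.4×20×20×450) = 399.6 kN/bolt; interior L_c = 74 − 22 = 52, R_n = 432 kN/bolt. φR_n = 0.75 × (2×399.6 + 4×432) = 1895.4 kN.
Block shear: shear path 2×[48+2×74] = 2×196 mm, A_gv = 7840, A_nv = 2×(196 − 2.5×24)×20 = 5440 mm²; tension across gage: (71 − 1×24)×20 = 940 mm². R_n = min(0.6×450×5440, 0.6×300×7840) + 1.0×450×940 = min(1468.8, 1411.2) + 423 = 1834.2 kN. φR_n = 0.75 × 1834.2 = 1375.7 kN.
Governing: min(663.0, 1895.4, 1375.7) = 663.0 kN → bolt shear.

663.0 kN (bolt shear governs)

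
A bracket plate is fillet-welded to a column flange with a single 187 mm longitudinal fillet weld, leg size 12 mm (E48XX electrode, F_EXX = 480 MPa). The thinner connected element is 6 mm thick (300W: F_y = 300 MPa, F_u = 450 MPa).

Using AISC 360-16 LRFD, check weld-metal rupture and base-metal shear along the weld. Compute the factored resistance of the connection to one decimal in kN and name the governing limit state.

202.0 kN (base-metal shear governs)

Weld metal: throat = 0.707×12 = 8.484 mm, L = 187 mm. φR_n = 0.75 × 0.6 × 480 × 8.484 × 187 = 342.7 kN.
Base metal shear (6 mm plate): yield φR_n = 1.0×0.6×300×6×187 = 202.0 kN; rupture φR_n = 0.75×0.6×450×6×187 = 227.2 kN; take 202.0 kN (yield).
Governing: min(342.7, 202.0) = 202.0 kN → base-metal shear.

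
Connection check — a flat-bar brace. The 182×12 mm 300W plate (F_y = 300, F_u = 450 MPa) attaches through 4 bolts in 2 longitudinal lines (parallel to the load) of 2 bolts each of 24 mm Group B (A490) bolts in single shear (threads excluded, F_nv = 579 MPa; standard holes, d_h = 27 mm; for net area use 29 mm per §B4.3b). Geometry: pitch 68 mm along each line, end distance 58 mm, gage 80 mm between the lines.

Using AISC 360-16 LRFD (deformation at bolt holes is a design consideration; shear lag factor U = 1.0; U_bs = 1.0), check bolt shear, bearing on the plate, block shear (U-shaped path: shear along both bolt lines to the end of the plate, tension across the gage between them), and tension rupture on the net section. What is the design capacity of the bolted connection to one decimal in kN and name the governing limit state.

Bolt shear: A_b = π(24)²/4 = 452.39 mm². φR_n = 0.75 × 579 × 452.39 × 4 × 1 = 785.8 kN.
Bearing (12 mm plate, F_u = 450 MPa): end bolts L_c = 58 − 27/2 = 44.5, R_n = min(1.2×44.5×12×450, 2.4×24×12×450) = 288.36 kN/bolt; interior L_c = 68 − 27 = 41, R_n = 265.68 kN/bolt. φR_n = 0.75 × (2×288.36 + 2×265.68) = 831.1 kN.
Block shear: shear path 2×[58+1×68] = 2×126 mm, A_gv = 3024, A_nv = 2×(126 − 1.5×29)×12 = 1980 mm²; tension across gage: (80 − 1×29)×12 = 612 mm². R_n = min(0.6×450×1980, 0.6×300×3024) + 1.0×450×612 = min(534.6, 544.32) + 275.4 = 810 kN. φR_n = 0.75 × 810 = 607.5 kN.
Tension rupture (net): A_n = (182 − 2×29)×12 = 1488 mm² (U = 1.0, A_e = A_n). φR_n = 0.75 × 450 × 1488 = 502.2 kN.
Governing: min(785.8, 831.1, 607.5, 502.2) = 502.2 kN → net-section rupture.

502.2 kN (net-section rupture governs)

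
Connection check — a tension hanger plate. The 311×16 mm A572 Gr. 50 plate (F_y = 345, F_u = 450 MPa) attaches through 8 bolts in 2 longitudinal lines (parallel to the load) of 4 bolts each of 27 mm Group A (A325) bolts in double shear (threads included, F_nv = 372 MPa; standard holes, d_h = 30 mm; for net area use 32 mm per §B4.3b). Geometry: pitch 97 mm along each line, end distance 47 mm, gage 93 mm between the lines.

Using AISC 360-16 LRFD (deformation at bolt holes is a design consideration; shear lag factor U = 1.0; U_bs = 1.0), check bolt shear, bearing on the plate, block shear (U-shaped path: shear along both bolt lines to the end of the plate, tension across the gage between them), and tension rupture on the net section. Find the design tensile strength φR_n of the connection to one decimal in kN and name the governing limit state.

1333.8 kN (net-section rupture governs)

Bolt shear: A_b = π(27)²/4 = 572.56 mm². φR_n = 0.75 × 372 × 572.56 × 8 × 2 = 2555.9 kN.
Bearing (16 mm plate, F_u = 450 MPa): end bolts L_c = 47 − 30/2 = 32, R_n = min(1.2×32×16×450, 2.4×27×16×450) = 276.48 kN/bolt; interior L_c = 97 − 30 = 67, R_n = 466.56 kN/bolt. φR_n = 0.75 × (2×276.48 + 6×466.56) = 2514.2 kN.
Block shear: shear path 2×[47+3×97] = 2×338 mm, A_gv = 10816, A_nv = 2×(338 − 3.5×32)×16 = 7232 mm²; tension across gage: (93 − 1×32)×16 = 976 mm². R_n = min(0.6×450×7232, 0.6×345×10816) + 1.0×450×976 = min(1952.6, 2238.9) + 439.2 = 2391.8 kN. φR_n = 0.75 × 2391.8 = 1793.9 kN.
Tension rupture (net): A_n = (311 − 2×32)×16 = 3952 mm² (U = 1.0, A_e = A_n). φR_n = 0.75 × 450 × 3952 = 1333.8 kN.
Governing: min(2555.9, 2514.2, 1793.9, 1333.8) = 1333.8 kN → net-section rupture.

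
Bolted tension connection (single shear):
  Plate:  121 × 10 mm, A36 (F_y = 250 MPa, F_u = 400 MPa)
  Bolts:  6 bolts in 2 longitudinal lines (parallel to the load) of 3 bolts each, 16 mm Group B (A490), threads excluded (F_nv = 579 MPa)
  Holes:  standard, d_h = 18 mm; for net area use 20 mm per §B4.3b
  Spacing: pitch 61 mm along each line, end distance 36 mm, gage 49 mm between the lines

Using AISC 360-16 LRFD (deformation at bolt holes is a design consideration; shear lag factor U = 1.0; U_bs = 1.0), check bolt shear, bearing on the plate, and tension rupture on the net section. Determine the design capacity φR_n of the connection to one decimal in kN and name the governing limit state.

243.0 kN (net-section rupture governs)

Bolt shear: A_b = π(16)²/4 = 201.06 mm². φR_n = 0.75 × 579 × 201.06 × 6 × 1 = 523.9 kN.
Bearing (10 mm plate, F_u = 400 MPa): end bolts L_c = 36 − 18/2 = 27, R_n = min(1.2×27×10×400, 2.4×16×10×400) = 129.6 kN/bolt; interior L_c = 61 − 18 = 43, R_n = 153.6 kN/bolt. φR_n = 0.75 × (2×129.6 + 4×153.6) = 655.2 kN.
Tension rupture (net): A_n = (121 − 2×20)×10 = 810 mm² (U = 1.0, A_e = A_n). φR_n = 0.75 × 400 × 810 = 243.0 kN.
Governing: min(523.9, 655.2, 243.0) = 243.0 kN → net-section rupture.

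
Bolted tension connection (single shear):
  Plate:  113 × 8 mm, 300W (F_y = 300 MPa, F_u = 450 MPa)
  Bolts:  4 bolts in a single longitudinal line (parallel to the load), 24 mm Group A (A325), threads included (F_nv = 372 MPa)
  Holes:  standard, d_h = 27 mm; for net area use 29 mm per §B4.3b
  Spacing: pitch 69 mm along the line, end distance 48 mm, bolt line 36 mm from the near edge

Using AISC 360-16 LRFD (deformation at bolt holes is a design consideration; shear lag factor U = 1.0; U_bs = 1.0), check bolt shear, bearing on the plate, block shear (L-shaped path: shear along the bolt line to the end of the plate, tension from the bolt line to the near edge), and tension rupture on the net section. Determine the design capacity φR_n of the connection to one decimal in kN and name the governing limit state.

Bolt shear: A_b = π(24)²/4 = 452.39 mm². φR_n = 0.75 × 372 × 452.39 × 4 × 1 = 504.9 kN.
Bearing (8 mm plate, F_u = 450 MPa): end bolts L_c = 48 − 27/2 = 34.5, R_n = min(1.2×34.5×8×450, 2.4×24×8×450) = 149.04 kN/bolt; interior L_c = 69 − 27 = 42, R_n = 181.44 kN/bolt. φR_n = 0.75 × (1×149.04 + 3×181.44) = 520.0 kN.
Block shear: shear path 1×[48+3×69] = 1×255 mm, A_gv = 2040, A_nv = 1×(255 − 3.5×29)×8 = 1228 mm²; tension to near edge: (36 − 0.5×29)×8 = 172 mm². R_n = min(0.6×450×1228, 0.6×300×2040) + 1.0×450×172 = min(331.56, 367.2) + 77.4 = 408.96 kN. φR_n = 0.75 × 408.96 = 306.7 kN.
Tension rupture (net): A_n = (113 − 1×29)×8 = 672 mm² (U = 1.0, A_e = A_n). φR_n = 0.75 × 450 × 672 = 226.8 kN.
Governing: min(504.9, 520.0, 306.7, 226.8) = 226.8 kN → net-section rupture.

226.8 kN (net-section rupture governs)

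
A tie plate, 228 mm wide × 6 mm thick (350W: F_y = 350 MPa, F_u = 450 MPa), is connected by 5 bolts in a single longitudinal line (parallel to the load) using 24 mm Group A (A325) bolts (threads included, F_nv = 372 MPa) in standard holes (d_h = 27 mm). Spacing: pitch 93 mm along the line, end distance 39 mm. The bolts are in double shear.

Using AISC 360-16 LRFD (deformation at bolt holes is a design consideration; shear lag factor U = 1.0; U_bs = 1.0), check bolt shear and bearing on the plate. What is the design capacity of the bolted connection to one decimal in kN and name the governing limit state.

Bolt shear: A_b = π(24)²/4 = 452.39 mm². φR_n = 0.75 × 372 × 452.39 × 5 × 2 = 1262.2 kN.
Bearing (6 mm plate, F_u = 450 MPa): end bolts L_c = 39 − 27/2 = 25.5, R_n = min(1.2×25.5×6×450, 2.4×24×6×450) = 82.62 kN/bolt; interior L_c = 93 − 27 = 66, R_n = 155.52 kN/bolt. φR_n = 0.75 × (1×82.62 + 4×155.52) = 528.5 kN.
Governing: min(1262.2, 528.5) = 528.5 kN → bearing.

528.5 kN (bearing governs)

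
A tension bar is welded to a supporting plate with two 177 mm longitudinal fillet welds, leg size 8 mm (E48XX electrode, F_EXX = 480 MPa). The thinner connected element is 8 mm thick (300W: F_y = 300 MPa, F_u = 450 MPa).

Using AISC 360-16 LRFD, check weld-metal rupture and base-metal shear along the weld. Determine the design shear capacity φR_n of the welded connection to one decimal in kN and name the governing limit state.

432.5 kN (weld metal governs)

Weld metal: throat = 0.707×8 = 5.656 mm, L = 2×177 = 354 mm. φR_n = 0.75 × 0.6 × 480 × 5.656 × 354 = 432.5 kN.
Base metal shear (8 mm plate): yield φR_n = 1.0×0.6×300×8×354 = 509.8 kN; rupture φR_n = 0.75×0.6×450×8×354 = 573.5 kN; take 509.8 kN (yield).
Governing: min(432.5, 509.8) = 432.5 kN → weld metal.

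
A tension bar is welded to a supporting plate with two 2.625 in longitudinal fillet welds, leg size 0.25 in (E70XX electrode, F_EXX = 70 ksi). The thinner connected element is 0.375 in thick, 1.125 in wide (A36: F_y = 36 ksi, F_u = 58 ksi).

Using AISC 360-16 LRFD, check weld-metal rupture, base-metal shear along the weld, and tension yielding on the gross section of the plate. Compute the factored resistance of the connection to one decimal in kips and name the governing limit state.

Weld metal: throat = 0.707×0.25 = 0.17675 in, L = 2×2.625 = 5.25 in. φR_n = 0.75 × 0.6 × 70 × 0.17675 × 5.25 = 29.2 kips.
Base metal shear (0.375 in plate): yield φR_n = 1.0×0.6×36×0.375×5.25 = 42.5 kips; rupture φR_n = 0.75×0.6×58×0.375×5.25 = 51.4 kips; take 42.5 kips (yield).
Tension yield (gross): A_g = 1.125×0.375 = 0.42188 in². φR_n = 0.90 × 36 × 0.42188 = 13.7 kips.
Governing: min(29.2, 42.5, 13.7) = 13.7 kips → gross-section yield.

13.7 kips (gross-section yield governs)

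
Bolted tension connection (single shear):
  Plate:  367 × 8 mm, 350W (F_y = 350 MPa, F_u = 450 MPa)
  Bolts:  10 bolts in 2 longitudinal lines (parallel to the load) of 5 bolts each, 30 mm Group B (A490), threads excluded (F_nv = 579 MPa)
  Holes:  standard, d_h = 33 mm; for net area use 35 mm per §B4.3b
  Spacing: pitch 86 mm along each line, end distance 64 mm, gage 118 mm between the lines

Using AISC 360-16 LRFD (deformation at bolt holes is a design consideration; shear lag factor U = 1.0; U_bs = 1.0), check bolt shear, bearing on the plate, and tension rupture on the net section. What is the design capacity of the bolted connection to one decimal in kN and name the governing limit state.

Bolt shear: A_b = π(30)²/4 = 706.86 mm². φR_n = 0.75 × 579 × 706.86 × 10 × 1 = 3069.5 kN.
Bearing (8 mm plate, F_u = 450 MPa): end bolts L_c = 64 − 33/2 = 47.5, R_n = min(1.2×47.5×8×450, 2.4×30×8×450) = 205.2 kN/bolt; interior L_c = 86 − 33 = 53, R_n = 228.96 kN/bolt. φR_n = 0.75 × (2×205.2 + 8×228.96) = 1681.6 kN.
Tension rupture (net): A_n = (367 − 2×35)×8 = 2376 mm² (U = 1.0, A_e = A_n). φR_n = 0.75 × 450 × 2376 = 801.9 kN.
Governing: min(3069.5, 1681.6, 801.9) = 801.9 kN → net-section rupture.

801.9 kN (net-section rupture governs)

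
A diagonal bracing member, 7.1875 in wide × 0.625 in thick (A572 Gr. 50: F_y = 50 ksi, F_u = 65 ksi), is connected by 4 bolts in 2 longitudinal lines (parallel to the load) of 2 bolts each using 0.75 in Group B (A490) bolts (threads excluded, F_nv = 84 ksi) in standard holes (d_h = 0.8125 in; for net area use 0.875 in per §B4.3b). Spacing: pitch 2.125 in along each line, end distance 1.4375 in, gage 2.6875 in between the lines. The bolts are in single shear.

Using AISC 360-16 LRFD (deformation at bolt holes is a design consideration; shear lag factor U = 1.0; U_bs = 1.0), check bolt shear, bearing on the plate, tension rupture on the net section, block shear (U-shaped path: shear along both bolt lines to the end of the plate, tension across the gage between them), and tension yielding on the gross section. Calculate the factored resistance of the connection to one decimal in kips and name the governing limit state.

111.3 kips (bolt shear governs)

Bolt shear: A_b = π(0.75)²/4 = 0.44179 in². φR_n = 0.75 × 84 × 0.44179 × 4 × 1 = 111.3 kips.
Bearing (0.625 in plate, F_u = 65 ksi): end bolts L_c = 1.4375 − 0.8125/2 = 1.03125, R_n = min(1.2×1.03125×0.625×65, 2.4×0.75×0.625×65) = 50.273 kips/bolt; interior L_c = 2.125 − 0.8125 = 1.3125, R_n = 63.984 kips/bolt. φR_n = 0.75 × (2×50.273 + 2×63.984) = 171.4 kips.
Tension rupture (net): A_n = (7.1875 − 2×0.875)×0.625 = 3.3984 in² (U = 1.0, A_e = A_n). φR_n = 0.75 × 65 × 3.3984 = 165.7 kips.
Block shear: shear path 2×[1.4375+1×2.125] = 2×3.5625 in, A_gv = 4.4531, A_nv = 2×(3.5625 − 1.5×0.875)×0.625 = 2.8125 in²; tension across gage: (2.6875 − 1×0.875)×0.625 = 1.1328 in². R_n = min(0.6×65×2.8125, 0.6×50×4.4531) + 1.0×65×1.1328 = min(109.69, 133.59) + 73.632 = 183.32 kips. φR_n = 0.75 × 183.32 = 137.5 kips.
Tension yield (gross): A_g = 7.1875×0.625 = 4.4922 in². φR_n = 0.90 × 50 × 4.4922 = 202.1 kips.
Governing: min(111.3, 171.4, 165.7, 137.5, 202.1) = 111.3 kips → bolt shear.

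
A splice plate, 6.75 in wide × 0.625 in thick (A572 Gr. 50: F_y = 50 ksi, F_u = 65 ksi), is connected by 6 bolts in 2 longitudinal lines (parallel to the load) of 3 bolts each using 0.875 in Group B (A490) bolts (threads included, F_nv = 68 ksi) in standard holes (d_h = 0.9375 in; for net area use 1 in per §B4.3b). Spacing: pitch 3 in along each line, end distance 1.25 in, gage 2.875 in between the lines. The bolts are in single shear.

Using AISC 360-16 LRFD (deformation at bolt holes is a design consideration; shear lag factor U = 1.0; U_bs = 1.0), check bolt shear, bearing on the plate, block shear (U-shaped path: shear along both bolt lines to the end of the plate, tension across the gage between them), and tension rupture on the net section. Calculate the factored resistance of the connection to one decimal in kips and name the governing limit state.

Bolt shear: A_b = π(0.875)²/4 = 0.60132 in². φR_n = 0.75 × 68 × 0.60132 × 6 × 1 = 184.0 kips.
Bearing (0.625 in plate, F_u = 65 ksi): end bolts L_c = 1.25 − 0.9375/2 = 0.78125, R_n = min(1.2×0.78125×0.625×65, 2.4×0.875×0.625×65) = 38.086 kips/bolt; interior L_c = 3 − 0.9375 = 2.0625, R_n = 85.313 kips/bolt. φR_n = 0.75 × (2×38.086 + 4×85.313) = 313.1 kips.
Block shear: shear path 2×[1.25+2×3] = 2×7.25 in, A_gv = 9.0625, A_nv = 2×(7.25 − 2.5×1)×0.625 = 5.9375 in²; tension across gage: (2.875 − 1×1)×0.625 = 1.1719 in². R_n = min(0.6×65×5.9375, 0.6×50×9.0625) + 1.0×65×1.1719 = min(231.56, 271.88) + 76.174 = 307.73 kips. φR_n = 0.75 × 307.73 = 230.8 kips.
Tension rupture (net): A_n = (6.75 − 2×1)×0.625 = 2.9688 in² (U = 1.0, A_e = A_n). φR_n = 0.75 × 65 × 2.9688 = 144.7 kips.
Governing: min(184.0, 313.1, 230.8, 144.7) = 144.7 kips → net-section rupture.

144.7 kips (net-section rupture governs)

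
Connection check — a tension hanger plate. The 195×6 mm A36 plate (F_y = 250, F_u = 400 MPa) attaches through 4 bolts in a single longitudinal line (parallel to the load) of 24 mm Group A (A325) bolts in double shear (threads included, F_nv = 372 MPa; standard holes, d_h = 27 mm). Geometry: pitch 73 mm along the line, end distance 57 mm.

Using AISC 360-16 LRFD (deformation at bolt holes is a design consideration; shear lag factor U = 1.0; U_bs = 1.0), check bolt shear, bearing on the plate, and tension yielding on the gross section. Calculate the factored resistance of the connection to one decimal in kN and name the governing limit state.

263.3 kN (gross-section yield governs)

Bolt shear: A_b = π(24)²/4 = 452.39 mm². φR_n = 0.75 × 372 × 452.39 × 4 × 2 = 1009.7 kN.
Bearing (6 mm plate, F_u = 400 MPa): end bolts L_c = 57 − 27/2 = 43.5, R_n = min(1.2×43.5×6×400, 2.4×24×6×400) = 125.28 kN/bolt; interior L_c = 73 − 27 = 46, R_n = 132.48 kN/bolt. φR_n = 0.75 × (1×125.28 + 3×132.48) = 392.0 kN.
Tension yield (gross): A_g = 195×6 = 1170 mm². φR_n = 0.90 × 250 × 1170 = 263.3 kN.
Governing: min(1009.7, 392.0, 263.3) = 263.3 kN → gross-section yield.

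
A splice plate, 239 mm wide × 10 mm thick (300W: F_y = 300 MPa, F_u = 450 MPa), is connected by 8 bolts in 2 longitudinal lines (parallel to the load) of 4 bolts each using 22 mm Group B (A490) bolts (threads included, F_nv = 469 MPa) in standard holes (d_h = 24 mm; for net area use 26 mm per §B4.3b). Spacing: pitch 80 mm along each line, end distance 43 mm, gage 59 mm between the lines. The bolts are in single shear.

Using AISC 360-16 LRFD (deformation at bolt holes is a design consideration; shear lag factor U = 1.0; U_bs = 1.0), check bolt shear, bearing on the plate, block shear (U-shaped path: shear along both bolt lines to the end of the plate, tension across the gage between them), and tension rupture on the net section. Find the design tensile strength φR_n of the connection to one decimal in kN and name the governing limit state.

631.1 kN (net-section rupture governs)

Bolt shear: A_b = π(22)²/4 = 380.13 mm². φR_n = 0.75 × 469 × 380.13 × 8 × 1 = 1069.7 kN.
Bearing (10 mm plate, F_u = 450 MPa): end bolts L_c = 43 − 24/2 = 31, R_n = min(1.2×31×10×450, 2.4×22×10×450) = 167.4 kN/bolt; interior L_c = 80 − 24 = 56, R_n = 237.6 kN/bolt. φR_n = 0.75 × (2×167.4 + 6×237.6) = 1320.3 kN.
Block shear: shear path 2×[43+3×80] = 2×283 mm, A_gv = 5660, A_nv = 2×(283 − 3.5×26)×10 = 3840 mm²; tension across gage: (59 − 1×26)×10 = 330 mm². R_n = min(0.6×450×3840, 0.6×300×5660) + 1.0×450×330 = min(1036.8, 1018.8) + 148.5 = 1167.3 kN. φR_n = 0.75 × 1167.3 = 875.5 kN.
Tension rupture (net): A_n = (239 − 2×26)×10 = 1870 mm² (U = 1.0, A_e = A_n). φR_n = 0.75 × 450 × 1870 = 631.1 kN.
Governing: min(1069.7, 1320.3, 875.5, 631.1) = 631.1 kN → net-section rupture.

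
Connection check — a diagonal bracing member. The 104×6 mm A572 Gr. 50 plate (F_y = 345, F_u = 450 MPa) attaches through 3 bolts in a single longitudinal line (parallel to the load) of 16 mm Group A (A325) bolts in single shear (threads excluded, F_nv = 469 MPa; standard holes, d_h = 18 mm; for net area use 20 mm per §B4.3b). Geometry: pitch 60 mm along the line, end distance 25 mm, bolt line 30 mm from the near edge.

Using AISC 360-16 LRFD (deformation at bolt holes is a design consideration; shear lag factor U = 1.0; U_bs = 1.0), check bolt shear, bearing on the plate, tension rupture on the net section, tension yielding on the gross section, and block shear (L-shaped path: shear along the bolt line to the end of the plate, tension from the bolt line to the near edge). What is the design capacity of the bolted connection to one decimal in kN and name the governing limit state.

155.9 kN (block shear governs)

Bolt shear: A_b = π(16)²/4 = 201.06 mm². φR_n = 0.75 × 469 × 201.06 × 3 × 1 = 212.2 kN.
Bearing (6 mm plate, F_u = 450 MPa): end bolts L_c = 25 − 18/2 = 16, R_n = min(1.2×16×6×450, 2.4×16×6×450) = 51.84 kN/bolt; interior L_c = 60 − 18 = 42, R_n = 103.68 kN/bolt. φR_n = 0.75 × (1×51.84 + 2×103.68) = 194.4 kN.
Tension rupture (net): A_n = (104 − 1×20)×6 = 504 mm² (U = 1.0, A_e = A_n). φR_n = 0.75 × 450 × 504 = 170.1 kN.
Tension yield (gross): A_g = 104×6 = 624 mm². φR_n = 0.90 × 345 × 624 = 193.8 kN.
Block shear: shear path 1×[25+2×60] = 1×145 mm, A_gv = 870, A_nv = 1×(145 − 2.5×20)×6 = 570 mm²; tension to near edge: (30 − 0.5×20)×6 = 120 mm². R_n = min(0.6×450×570, 0.6×345×870) + 1.0×450×120 = min(153.9, 180.09) + 54 = 207.9 kN. φR_n = 0.75 × 207.9 = 155.9 kN.
Governing: min(212.2, 194.4, 170.1, 193.8, 155.9) = 155.9 kN → block shear.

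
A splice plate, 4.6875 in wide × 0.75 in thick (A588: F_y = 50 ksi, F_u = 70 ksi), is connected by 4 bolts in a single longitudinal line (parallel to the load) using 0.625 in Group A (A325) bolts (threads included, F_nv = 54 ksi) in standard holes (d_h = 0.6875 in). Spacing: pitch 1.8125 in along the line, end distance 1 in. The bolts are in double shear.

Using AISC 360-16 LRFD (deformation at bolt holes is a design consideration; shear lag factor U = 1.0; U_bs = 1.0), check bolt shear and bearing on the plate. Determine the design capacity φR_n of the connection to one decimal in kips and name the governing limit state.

Bolt shear: A_b = π(0.625)²/4 = 0.3068 in². φR_n = 0.75 × 54 × 0.3068 × 4 × 2 = 99.4 kips.
Bearing (0.75 in plate, F_u = 70 ksi): end bolts L_c = 1 − 0.6875/2 = 0.65625, R_n = min(1.2×0.65625×0.75×70, 2.4×0.625×0.75×70) = 41.344 kips/bolt; interior L_c = 1.8125 − 0.6875 = 1.125, R_n = 70.875 kips/bolt. φR_n = 0.75 × (1×41.344 + 3×70.875) = 190.5 kips.
Governing: min(99.4, 190.5) = 99.4 kips → bolt shear.

99.4 kips (bolt shear governs)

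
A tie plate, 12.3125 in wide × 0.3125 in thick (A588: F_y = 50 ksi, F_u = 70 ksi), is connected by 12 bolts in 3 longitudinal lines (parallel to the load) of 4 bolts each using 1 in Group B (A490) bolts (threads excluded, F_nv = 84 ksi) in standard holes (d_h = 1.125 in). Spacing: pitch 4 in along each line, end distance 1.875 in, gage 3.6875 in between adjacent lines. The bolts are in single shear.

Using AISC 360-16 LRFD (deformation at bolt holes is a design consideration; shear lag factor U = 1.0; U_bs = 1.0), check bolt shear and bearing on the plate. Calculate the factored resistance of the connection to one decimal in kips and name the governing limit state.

431.9 kips (bearing governs)

Bolt shear: A_b = π(1)²/4 = 0.7854 in². φR_n = 0.75 × 84 × 0.7854 × 12 × 1 = 593.8 kips.
Bearing (0.3125 in plate, F_u = 70 ksi): end bolts L_c = 1.875 − 1.125/2 = 1.3125, R_n = min(1.2×1.3125×0.3125×70, 2.4×1×0.3125×70) = 34.453 kips/bolt; interior L_c = 4 − 1.125 = 2.875, R_n = 52.5 kips/bolt. φR_n = 0.75 × (3×34.453 + 9×52.5) = 431.9 kips.
Governing: min(593.8, 431.9) = 431.9 kips → bearing.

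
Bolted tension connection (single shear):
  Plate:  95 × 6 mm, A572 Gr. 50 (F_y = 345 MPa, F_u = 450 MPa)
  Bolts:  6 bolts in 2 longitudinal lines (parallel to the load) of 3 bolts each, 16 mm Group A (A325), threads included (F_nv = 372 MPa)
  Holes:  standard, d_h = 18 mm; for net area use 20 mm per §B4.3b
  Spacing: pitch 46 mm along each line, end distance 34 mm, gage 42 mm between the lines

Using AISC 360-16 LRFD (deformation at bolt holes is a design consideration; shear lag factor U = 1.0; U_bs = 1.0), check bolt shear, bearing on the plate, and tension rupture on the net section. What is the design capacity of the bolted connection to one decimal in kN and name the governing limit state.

Bolt shear: A_b = π(16)²/4 = 201.06 mm². φR_n = 0.75 × 372 × 201.06 × 6 × 1 = 336.6 kN.
Bearing (6 mm plate, F_u = 450 MPa): end bolts L_c = 34 − 18/2 = 25, R_n = min(1.2×25×6×450, 2.4×16×6×450) = 81 kN/bolt; interior L_c = 46 − 18 = 28, R_n = 90.72 kN/bolt. φR_n = 0.75 × (2×81 + 4×90.72) = 393.7 kN.
Tension rupture (net): A_n = (95 − 2×20)×6 = 330 mm² (U = 1.0, A_e = A_n). φR_n = 0.75 × 450 × 330 = 111.4 kN.
Governing: min(336.6, 393.7, 111.4) = 111.4 kN → net-section rupture.

111.4 kN (net-section rupture governs)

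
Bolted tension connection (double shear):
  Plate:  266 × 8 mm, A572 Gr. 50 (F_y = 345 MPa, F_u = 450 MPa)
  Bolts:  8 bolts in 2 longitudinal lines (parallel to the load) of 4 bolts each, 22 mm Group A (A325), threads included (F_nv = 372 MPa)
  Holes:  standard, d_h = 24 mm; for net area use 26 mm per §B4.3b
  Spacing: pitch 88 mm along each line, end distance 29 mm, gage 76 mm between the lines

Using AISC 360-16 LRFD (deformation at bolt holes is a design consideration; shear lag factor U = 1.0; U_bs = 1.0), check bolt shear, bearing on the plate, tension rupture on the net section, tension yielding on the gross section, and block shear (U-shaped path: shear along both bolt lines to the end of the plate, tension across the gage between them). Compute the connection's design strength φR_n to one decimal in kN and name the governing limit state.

577.8 kN (net-section rupture governs)

Bolt shear: A_b = π(22)²/4 = 380.13 mm². φR_n = 0.75 × 372 × 380.13 × 8 × 2 = 1696.9 kN.
Bearing (8 mm plate, F_u = 450 MPa): end bolts L_c = 29 − 24/2 = 17, R_n = min(1.2×17×8×450, 2.4×22×8×450) = 73.44 kN/bolt; interior L_c = 88 − 24 = 64, R_n = 190.08 kN/bolt. φR_n = 0.75 × (2×73.44 + 6×190.08) = 965.5 kN.
Tension rupture (net): A_n = (266 − 2×26)×8 = 1712 mm² (U = 1.0, A_e = A_n). φR_n = 0.75 × 450 × 1712 = 577.8 kN.
Tension yield (gross): A_g = 266×8 = 2128 mm². φR_n = 0.90 × 345 × 2128 = 660.7 kN.
Block shear: shear path 2×[29+3×88] = 2×293 mm, A_gv = 4688, A_nv = 2×(293 − 3.5×26)×8 = 3232 mm²; tension across gage: (76 − 1×26)×8 = 400 mm². R_n = min(0.6×450×3232, 0.6×345×4688) + 1.0×450×400 = min(872.64, 970.42) + 180 = 1052.6 kN. φR_n = 0.75 × 1052.6 = 789.5 kN.
Governing: min(1696.9, 965.5, 577.8, 660.7, 789.5) = 577.8 kN → net-section rupture.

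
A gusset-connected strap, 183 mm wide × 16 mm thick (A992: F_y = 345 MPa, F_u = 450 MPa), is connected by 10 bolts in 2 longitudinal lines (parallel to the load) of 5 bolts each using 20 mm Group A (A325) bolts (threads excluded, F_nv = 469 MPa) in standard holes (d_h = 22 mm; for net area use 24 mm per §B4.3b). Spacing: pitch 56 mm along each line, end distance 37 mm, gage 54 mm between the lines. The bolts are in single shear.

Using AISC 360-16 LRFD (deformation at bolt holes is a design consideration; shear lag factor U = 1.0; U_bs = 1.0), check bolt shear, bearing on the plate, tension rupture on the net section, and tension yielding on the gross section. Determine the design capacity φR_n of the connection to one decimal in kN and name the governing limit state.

Bolt shear: A_b = π(20)²/4 = 314.16 mm². φR_n = 0.75 × 469 × 314.16 × 10 × 1 = 1105.1 kN.
Bearing (16 mm plate, F_u = 450 MPa): end bolts L_c = 37 − 22/2 = 26, R_n = min(1.2×26×16×450, 2.4×20×16×450) = 224.64 kN/bolt; interior L_c = 56 − 22 = 34, R_n = 293.76 kN/bolt. φR_n = 0.75 × (2×224.64 + 8×293.76) = 2099.5 kN.
Tension rupture (net): A_n = (183 − 2×24)×16 = 2160 mm² (U = 1.0, A_e = A_n). φR_n = 0.75 × 450 × 2160 = 729.0 kN.
Tension yield (gross): A_g = 183×16 = 2928 mm². φR_n = 0.90 × 345 × 2928 = 909.1 kN.
Governing: min(1105.1, 2099.5, 729.0, 909.1) = 729.0 kN → net-section rupture.

729.0 kN (net-section rupture governs)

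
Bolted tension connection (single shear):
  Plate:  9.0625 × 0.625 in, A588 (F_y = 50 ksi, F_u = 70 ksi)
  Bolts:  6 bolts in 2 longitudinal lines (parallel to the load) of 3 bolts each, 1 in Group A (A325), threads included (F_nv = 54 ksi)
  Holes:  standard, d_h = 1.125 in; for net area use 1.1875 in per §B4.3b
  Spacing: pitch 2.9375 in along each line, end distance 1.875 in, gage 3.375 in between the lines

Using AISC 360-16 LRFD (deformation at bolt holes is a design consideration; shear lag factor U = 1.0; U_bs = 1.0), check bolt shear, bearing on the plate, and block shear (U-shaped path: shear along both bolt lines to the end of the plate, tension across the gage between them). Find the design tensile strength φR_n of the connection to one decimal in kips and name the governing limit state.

190.9 kips (bolt shear governs)

Bolt shear: A_b = π(1)²/4 = 0.7854 in². φR_n = 0.75 × 54 × 0.7854 × 6 × 1 = 190.9 kips.
Bearing (0.625 in plate, F_u = 70 ksi): end bolts L_c = 1.875 − 1.125/2 = 1.3125, R_n = min(1.2×1.3125×0.625×70, 2.4×1×0.625×70) = 68.906 kips/bolt; interior L_c = 2.9375 − 1.125 = 1.8125, R_n = 95.156 kips/bolt. φR_n = 0.75 × (2×68.906 + 4×95.156) = 388.8 kips.
Block shear: shear path 2×[1.875+2×2.9375] = 2×7.75 in, A_gv = 9.6875, A_nv = 2×(7.75 − 2.5×1.1875)×0.625 = 5.9766 in²; tension across gage: (3.375 − 1×1.1875)×0.625 = 1.3672 in². R_n = min(0.6×70×5.9766, 0.6×50×9.6875) + 1.0×70×1.3672 = min(251.02, 290.63) + 95.704 = 346.72 kips. φR_n = 0.75 × 346.72 = 260.0 kips.
Governing: min(190.9, 388.8, 260.0) = 190.9 kips → bolt shear.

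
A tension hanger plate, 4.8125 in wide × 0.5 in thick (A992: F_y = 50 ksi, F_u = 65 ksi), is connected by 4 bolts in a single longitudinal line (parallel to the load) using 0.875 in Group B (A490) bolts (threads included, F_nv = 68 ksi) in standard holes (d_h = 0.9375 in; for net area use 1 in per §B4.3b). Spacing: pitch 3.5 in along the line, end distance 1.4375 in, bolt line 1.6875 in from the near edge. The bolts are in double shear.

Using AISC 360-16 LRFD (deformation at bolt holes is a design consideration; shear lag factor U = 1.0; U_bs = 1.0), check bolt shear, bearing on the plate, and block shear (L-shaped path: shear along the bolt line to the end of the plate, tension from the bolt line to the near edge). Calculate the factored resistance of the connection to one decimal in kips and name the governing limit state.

152.3 kips (block shear governs)

Bolt shear: A_b = π(0.875)²/4 = 0.60132 in². φR_n = 0.75 × 68 × 0.60132 × 4 × 2 = 245.3 kips.
Bearing (0.5 in plate, F_u = 65 ksi): end bolts L_c = 1.4375 − 0.9375/2 = 0.96875, R_n = min(1.2×0.96875×0.5×65, 2.4×0.875×0.5×65) = 37.781 kips/bolt; interior L_c = 3.5 − 0.9375 = 2.5625, R_n = 68.25 kips/bolt. φR_n = 0.75 × (1×37.781 + 3×68.25) = 181.9 kips.
Block shear: shear path 1×[1.4375+3×3.5] = 1×11.9375 in, A_gv = 5.9688, A_nv = 1×(11.9375 − 3.5×1)×0.5 = 4.2188 in²; tension to near edge: (1.6875 − 0.5×1)×0.5 = 0.59375 in². R_n = min(0.6×65×4.2188, 0.6×50×5.9688) + 1.0×65×0.59375 = min(164.53, 179.06) + 38.594 = 203.12 kips. φR_n = 0.75 × 203.12 = 152.3 kips.
Governing: min(245.3, 181.9, 152.3) = 152.3 kips → block shear.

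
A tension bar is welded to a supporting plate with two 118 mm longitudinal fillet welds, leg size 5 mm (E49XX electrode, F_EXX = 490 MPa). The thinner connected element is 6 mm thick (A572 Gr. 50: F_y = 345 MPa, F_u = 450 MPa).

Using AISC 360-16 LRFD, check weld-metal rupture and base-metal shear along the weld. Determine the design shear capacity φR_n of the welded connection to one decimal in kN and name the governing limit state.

184.0 kN (weld metal governs)

Weld metal: throat = 0.707×5 = 3.535 mm, L = 2×118 = 236 mm. φR_n = 0.75 × 0.6 × 490 × 3.535 × 236 = 184.0 kN.
Base metal shear (6 mm plate): yield φR_n = 1.0×0.6×345×6×236 = 293.1 kN; rupture φR_n = 0.75×0.6×450×6×236 = 286.7 kN; take 286.7 kN (rupture).
Governing: min(184.0, 286.7) = 184.0 kN → weld metal.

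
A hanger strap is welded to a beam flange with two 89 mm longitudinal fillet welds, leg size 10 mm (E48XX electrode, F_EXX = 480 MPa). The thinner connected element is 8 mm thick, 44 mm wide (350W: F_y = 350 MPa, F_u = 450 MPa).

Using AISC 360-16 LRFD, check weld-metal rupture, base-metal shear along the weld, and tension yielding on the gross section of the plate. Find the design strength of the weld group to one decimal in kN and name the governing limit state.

110.9 kN (gross-section yield governs)

Weld metal: throat = 0.707×10 = 7.07 mm, L = 2×89 = 178 mm. φR_n = 0.75 × 0.6 × 480 × 7.07 × 178 = 271.8 kN.
Base metal shear (8 mm plate): yield φR_n = 1.0×0.6×350×8×178 = 299.0 kN; rupture φR_n = 0.75×0.6×450×8×178 = 288.4 kN; take 288.4 kN (rupture).
Tension yield (gross): A_g = 44×8 = 352 mm². φR_n = 0.90 × 350 × 352 = 110.9 kN.
Governing: min(271.8, 288.4, 110.9) = 110.9 kN → gross-section yield.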